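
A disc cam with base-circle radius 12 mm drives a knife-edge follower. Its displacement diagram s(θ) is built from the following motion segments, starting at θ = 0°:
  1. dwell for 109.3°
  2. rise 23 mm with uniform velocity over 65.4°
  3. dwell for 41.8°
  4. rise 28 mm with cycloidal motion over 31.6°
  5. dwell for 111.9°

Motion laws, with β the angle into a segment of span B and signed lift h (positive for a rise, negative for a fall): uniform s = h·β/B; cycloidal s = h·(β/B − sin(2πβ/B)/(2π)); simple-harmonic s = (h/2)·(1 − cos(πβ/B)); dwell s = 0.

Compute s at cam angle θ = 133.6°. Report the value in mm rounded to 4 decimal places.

seg 1 [0°–109.3°] dwell: s stays 0.0000
seg 2 [109.3°–174.7°] uniform, h=23: θ=133.6° here. β=24.3, B=65.4. 23·24.3/65.4 = 8.5459 → s = 8.5459

8.5459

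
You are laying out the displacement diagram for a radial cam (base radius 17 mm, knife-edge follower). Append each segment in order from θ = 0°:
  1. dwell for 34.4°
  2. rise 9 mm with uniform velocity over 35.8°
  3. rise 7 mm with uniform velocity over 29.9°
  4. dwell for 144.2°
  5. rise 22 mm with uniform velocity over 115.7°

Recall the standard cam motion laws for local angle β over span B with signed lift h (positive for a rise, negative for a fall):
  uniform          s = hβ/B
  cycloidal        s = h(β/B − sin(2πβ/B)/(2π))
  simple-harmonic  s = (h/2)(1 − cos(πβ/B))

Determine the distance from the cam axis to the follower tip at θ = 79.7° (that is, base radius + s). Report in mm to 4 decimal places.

seg 1 [0°–34.4°] dwell: s stays 0.0000
seg 2 [34.4°–70.2°] uniform, h=9: full span → s += 9 → s = 9.0000
seg 3 [70.2°–100.1°] uniform, h=7: θ=79.7° here. β=9.5, B=29.9. 7·9.5/29.9 = 2.2241 → s = 11.2241
radial distance = base radius + s = 17 + 11.2241 = 28.2241

28.2241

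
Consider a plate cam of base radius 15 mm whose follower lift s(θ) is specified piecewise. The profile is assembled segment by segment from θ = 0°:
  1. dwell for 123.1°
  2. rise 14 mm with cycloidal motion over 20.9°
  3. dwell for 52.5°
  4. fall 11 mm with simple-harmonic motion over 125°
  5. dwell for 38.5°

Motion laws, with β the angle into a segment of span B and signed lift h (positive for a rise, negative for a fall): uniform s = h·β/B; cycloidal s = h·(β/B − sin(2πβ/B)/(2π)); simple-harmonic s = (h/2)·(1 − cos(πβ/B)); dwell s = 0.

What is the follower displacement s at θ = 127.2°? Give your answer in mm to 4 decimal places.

seg 1 [0°–123.1°] dwell: s stays 0.0000
seg 2 [123.1°–144°] cycloidal, h=14: θ=127.2° here. β=4.1, B=20.9. 14·(0.1962 − sin(2π·0.1962)/(2π)) = 0.6445 → s = 0.6445

0.6445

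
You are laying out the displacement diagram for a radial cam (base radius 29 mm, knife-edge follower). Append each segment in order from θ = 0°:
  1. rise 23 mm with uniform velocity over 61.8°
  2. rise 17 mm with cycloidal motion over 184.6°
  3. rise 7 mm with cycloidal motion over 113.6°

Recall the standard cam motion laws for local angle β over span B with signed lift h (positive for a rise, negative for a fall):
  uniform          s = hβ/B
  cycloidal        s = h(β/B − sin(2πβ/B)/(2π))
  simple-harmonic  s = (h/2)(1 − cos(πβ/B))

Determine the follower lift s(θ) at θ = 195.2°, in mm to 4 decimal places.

seg 1 [0°–61.8°] uniform, h=23: full span → s += 23 → s = 23.0000
seg 2 [61.8°–246.4°] cycloidal, h=17: θ=195.2° here. β=133.4, B=184.6. 17·(0.7226 − sin(2π·0.7226)/(2π)) = 14.9507 → s = 37.9507

37.9507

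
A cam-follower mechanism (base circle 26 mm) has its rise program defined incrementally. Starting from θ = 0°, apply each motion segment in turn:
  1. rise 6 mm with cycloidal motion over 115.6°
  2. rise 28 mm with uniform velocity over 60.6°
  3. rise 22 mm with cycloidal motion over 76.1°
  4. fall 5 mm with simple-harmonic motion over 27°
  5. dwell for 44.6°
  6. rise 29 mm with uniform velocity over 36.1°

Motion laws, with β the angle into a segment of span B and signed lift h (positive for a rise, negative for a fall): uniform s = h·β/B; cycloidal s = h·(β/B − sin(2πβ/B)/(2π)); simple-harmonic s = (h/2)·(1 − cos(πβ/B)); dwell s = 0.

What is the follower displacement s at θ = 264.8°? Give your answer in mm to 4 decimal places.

seg 1 [0°–115.6°] cycloidal, h=6: full span → s += 6 → s = 6.0000
seg 2 [115.6°–176.2°] uniform, h=28: full span → s += 28 → s = 34.0000
seg 3 [176.2°–252.3°] cycloidal, h=22: full span → s += 22 → s = 56.0000
seg 4 [252.3°–279.3°] simple-harmonic, h=-5: θ=264.8° here. β=12.5, B=27. -5/2·(1 − cos(π·0.4630)) = -2.2098 → s = 53.7902

53.7902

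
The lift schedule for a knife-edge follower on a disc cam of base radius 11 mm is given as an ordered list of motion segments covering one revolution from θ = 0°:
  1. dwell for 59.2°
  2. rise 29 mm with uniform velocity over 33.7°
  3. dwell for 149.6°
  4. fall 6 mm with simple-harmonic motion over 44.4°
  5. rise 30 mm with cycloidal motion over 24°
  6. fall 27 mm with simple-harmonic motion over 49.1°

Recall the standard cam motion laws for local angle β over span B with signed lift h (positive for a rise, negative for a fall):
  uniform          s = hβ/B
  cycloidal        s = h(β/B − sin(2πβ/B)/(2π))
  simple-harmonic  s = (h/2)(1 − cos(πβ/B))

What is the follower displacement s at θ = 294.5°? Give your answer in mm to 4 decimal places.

seg 1 [0°–59.2°] dwell: s stays 0.0000
seg 2 [59.2°–92.9°] uniform, h=29: full span → s += 29 → s = 29.0000
seg 3 [92.9°–242.5°] dwell: s stays 29.0000
seg 4 [242.5°–286.9°] simple-harmonic, h=-6: full span → s += -6 → s = 23.0000
seg 5 [286.9°–310.9°] cycloidal, h=30: θ=294.5° here. β=7.6, B=24. 30·(0.3167 − sin(2π·0.3167)/(2π)) = 5.1381 → s = 28.1381

28.1381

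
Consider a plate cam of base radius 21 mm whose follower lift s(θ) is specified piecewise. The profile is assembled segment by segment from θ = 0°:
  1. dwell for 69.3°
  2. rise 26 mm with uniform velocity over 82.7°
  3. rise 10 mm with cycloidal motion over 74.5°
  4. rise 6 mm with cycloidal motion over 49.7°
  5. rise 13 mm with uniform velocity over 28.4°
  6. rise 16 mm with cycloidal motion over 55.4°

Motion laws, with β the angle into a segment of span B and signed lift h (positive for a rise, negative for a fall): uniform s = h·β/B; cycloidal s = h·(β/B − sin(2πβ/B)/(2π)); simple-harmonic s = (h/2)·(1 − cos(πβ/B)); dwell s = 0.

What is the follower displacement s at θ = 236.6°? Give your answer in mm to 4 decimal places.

seg 1 [0°–69.3°] dwell: s stays 0.0000
seg 2 [69.3°–152°] uniform, h=26: full span → s += 26 → s = 26.0000
seg 3 [152°–226.5°] cycloidal, h=10: full span → s += 10 → s = 36.0000
seg 4 [226.5°–276.2°] cycloidal, h=6: θ=236.6° here. β=10.1, B=49.7. 6·(0.2032 − sin(2π·0.2032)/(2π)) = 0.3053 → s = 36.3053

36.3053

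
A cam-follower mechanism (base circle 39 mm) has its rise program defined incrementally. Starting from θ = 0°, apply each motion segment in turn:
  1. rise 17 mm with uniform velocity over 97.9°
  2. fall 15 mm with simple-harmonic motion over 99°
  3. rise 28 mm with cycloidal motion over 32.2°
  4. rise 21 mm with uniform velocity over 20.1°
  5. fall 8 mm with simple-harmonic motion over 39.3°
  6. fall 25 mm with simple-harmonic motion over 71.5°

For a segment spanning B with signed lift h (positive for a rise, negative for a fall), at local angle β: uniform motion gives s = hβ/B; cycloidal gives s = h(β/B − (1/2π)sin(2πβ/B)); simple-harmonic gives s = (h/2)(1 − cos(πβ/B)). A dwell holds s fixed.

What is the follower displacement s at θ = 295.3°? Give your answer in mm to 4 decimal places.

seg 1 [0°–97.9°] uniform, h=17: full span → s += 17 → s = 17.0000
seg 2 [97.9°–196.9°] simple-harmonic, h=-15: full span → s += -15 → s = 2.0000
seg 3 [196.9°–229.1°] cycloidal, h=28: full span → s += 28 → s = 30.0000
seg 4 [229.1°–249.2°] uniform, h=21: full span → s += 21 → s = 51.0000
seg 5 [249.2°–288.5°] simple-harmonic, h=-8: full span → s += -8 → s = 43.0000
seg 6 [288.5°–360°] simple-harmonic, h=-25: θ=295.3° here. β=6.8, B=71.5. -25/2·(1 − cos(π·0.0951)) = -0.5538 → s = 42.4462

42.4462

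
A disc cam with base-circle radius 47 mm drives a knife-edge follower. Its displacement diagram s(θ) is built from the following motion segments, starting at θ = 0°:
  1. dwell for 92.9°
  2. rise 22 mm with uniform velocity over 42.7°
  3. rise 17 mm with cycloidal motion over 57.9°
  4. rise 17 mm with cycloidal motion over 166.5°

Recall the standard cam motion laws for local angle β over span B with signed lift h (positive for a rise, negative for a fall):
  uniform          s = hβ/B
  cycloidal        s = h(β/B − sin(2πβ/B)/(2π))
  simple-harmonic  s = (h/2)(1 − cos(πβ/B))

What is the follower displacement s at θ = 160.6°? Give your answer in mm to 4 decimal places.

seg 1 [0°–92.9°] dwell: s stays 0.0000
seg 2 [92.9°–135.6°] uniform, h=22: full span → s += 22 → s = 22.0000
seg 3 [135.6°–193.5°] cycloidal, h=17: θ=160.6° here. β=25, B=57.9. 17·(0.4318 − sin(2π·0.4318)/(2π)) = 6.2157 → s = 28.2157

28.2157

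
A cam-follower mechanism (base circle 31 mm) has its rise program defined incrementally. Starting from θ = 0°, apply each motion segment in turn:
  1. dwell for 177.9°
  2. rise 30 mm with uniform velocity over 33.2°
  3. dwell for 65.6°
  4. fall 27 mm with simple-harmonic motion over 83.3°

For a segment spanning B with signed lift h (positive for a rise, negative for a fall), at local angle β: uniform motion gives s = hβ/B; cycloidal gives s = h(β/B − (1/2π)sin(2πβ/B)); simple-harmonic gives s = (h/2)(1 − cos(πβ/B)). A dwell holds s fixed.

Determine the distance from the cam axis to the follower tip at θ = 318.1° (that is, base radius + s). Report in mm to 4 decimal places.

seg 1 [0°–177.9°] dwell: s stays 0.0000
seg 2 [177.9°–211.1°] uniform, h=30: full span → s += 30 → s = 30.0000
seg 3 [211.1°–276.7°] dwell: s stays 30.0000
seg 4 [276.7°–360°] simple-harmonic, h=-27: θ=318.1° here. β=41.4, B=83.3. -27/2·(1 − cos(π·0.4970)) = -13.3727 → s = 16.6273
radial distance = base radius + s = 31 + 16.6273 = 47.6273

47.6273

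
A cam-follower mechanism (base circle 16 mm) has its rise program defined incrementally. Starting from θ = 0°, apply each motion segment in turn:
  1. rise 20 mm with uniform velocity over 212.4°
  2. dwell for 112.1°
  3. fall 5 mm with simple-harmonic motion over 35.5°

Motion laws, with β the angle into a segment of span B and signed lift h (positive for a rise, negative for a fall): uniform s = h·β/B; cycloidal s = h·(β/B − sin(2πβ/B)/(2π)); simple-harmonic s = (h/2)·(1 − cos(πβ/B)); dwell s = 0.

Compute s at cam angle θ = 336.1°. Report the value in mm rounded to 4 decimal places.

seg 1 [0°–212.4°] uniform, h=20: full span → s += 20 → s = 20.0000
seg 2 [212.4°–324.5°] dwell: s stays 20.0000
seg 3 [324.5°–360°] simple-harmonic, h=-5: θ=336.1° here. β=11.6, B=35.5. -5/2·(1 − cos(π·0.3268)) = -1.2056 → s = 18.7944

18.7944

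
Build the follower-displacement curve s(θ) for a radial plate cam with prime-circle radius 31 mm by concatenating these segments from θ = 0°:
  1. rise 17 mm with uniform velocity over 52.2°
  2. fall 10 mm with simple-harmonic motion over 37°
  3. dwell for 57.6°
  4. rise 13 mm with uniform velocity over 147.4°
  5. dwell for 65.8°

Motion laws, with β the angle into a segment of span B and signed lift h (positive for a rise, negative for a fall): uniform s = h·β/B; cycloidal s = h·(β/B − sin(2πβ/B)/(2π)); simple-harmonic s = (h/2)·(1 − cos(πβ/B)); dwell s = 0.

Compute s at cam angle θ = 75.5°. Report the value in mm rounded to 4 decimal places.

seg 1 [0°–52.2°] uniform, h=17: full span → s += 17 → s = 17.0000
seg 2 [52.2°–89.2°] simple-harmonic, h=-10: θ=75.5° here. β=23.3, B=37. -10/2·(1 − cos(π·0.6297)) = -6.9818 → s = 10.0182

10.0182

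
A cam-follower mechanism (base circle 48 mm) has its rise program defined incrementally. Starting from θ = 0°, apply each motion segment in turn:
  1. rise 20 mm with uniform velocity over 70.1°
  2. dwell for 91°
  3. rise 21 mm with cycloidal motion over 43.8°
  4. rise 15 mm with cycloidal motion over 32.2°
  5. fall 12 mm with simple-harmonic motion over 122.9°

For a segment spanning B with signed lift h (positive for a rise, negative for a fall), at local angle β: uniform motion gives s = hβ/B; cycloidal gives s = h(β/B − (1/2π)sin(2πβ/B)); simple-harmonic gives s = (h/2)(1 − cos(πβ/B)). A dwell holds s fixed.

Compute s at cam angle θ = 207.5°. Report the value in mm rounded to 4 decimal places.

seg 1 [0°–70.1°] uniform, h=20: full span → s += 20 → s = 20.0000
seg 2 [70.1°–161.1°] dwell: s stays 20.0000
seg 3 [161.1°–204.9°] cycloidal, h=21: full span → s += 21 → s = 41.0000
seg 4 [204.9°–237.1°] cycloidal, h=15: θ=207.5° here. β=2.6, B=32.2. 15·(0.0807 − sin(2π·0.0807)/(2π)) = 0.0513 → s = 41.0513

41.0513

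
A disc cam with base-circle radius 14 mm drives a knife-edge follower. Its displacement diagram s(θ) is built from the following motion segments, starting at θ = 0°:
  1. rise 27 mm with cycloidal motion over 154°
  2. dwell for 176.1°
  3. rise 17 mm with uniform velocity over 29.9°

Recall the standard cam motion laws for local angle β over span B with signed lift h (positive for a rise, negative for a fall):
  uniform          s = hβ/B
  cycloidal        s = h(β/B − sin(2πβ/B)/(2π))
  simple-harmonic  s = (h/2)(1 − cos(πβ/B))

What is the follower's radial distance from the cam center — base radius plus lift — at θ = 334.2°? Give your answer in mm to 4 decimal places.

seg 1 [0°–154°] cycloidal, h=27: full span → s += 27 → s = 27.0000
seg 2 [154°–330.1°] dwell: s stays 27.0000
seg 3 [330.1°–360°] uniform, h=17: θ=334.2° here. β=4.1, B=29.9. 17·4.1/29.9 = 2.3311 → s = 29.3311
radial distance = base radius + s = 14 + 29.3311 = 43.3311

43.3311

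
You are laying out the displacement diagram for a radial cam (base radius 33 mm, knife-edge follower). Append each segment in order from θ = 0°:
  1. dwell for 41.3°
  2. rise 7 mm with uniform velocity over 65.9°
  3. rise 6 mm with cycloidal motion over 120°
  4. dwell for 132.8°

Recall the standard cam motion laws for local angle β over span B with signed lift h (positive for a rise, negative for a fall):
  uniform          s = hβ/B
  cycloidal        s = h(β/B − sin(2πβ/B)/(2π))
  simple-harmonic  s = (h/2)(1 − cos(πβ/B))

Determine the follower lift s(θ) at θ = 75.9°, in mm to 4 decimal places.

seg 1 [0°–41.3°] dwell: s stays 0.0000
seg 2 [41.3°–107.2°] uniform, h=7: θ=75.9° here. β=34.6, B=65.9. 7·34.6/65.9 = 3.6753 → s = 3.6753

3.6753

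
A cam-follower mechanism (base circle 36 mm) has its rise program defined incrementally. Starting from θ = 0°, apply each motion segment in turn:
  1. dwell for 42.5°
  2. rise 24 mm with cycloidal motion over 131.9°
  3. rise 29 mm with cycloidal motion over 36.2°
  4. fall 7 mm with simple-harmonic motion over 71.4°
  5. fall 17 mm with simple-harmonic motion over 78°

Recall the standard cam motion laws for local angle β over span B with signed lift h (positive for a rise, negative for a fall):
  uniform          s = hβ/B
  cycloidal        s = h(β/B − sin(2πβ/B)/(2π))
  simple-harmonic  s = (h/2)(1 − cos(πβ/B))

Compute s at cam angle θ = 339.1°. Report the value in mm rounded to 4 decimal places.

seg 1 [0°–42.5°] dwell: s stays 0.0000
seg 2 [42.5°–174.4°] cycloidal, h=24: full span → s += 24 → s = 24.0000
seg 3 [174.4°–210.6°] cycloidal, h=29: full span → s += 29 → s = 53.0000
seg 4 [210.6°–282°] simple-harmonic, h=-7: full span → s += -7 → s = 46.0000
seg 5 [282°–360°] simple-harmonic, h=-17: θ=339.1° here. β=57.1, B=78. -17/2·(1 − cos(π·0.7321)) = -14.1621 → s = 31.8379

31.8379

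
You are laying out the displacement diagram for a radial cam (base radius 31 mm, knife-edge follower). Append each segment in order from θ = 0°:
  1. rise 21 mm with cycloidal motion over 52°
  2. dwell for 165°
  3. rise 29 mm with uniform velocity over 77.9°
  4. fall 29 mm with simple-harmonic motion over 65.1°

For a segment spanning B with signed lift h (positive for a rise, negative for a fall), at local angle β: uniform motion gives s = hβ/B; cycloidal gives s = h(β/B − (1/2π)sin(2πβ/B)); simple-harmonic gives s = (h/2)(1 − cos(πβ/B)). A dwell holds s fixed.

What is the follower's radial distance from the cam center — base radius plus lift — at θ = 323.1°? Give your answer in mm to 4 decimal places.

seg 1 [0°–52°] cycloidal, h=21: full span → s += 21 → s = 21.0000
seg 2 [52°–217°] dwell: s stays 21.0000
seg 3 [217°–294.9°] uniform, h=29: full span → s += 29 → s = 50.0000
seg 4 [294.9°–360°] simple-harmonic, h=-29: θ=323.1° here. β=28.2, B=65.1. -29/2·(1 − cos(π·0.4332)) = -11.4784 → s = 38.5216
radial distance = base radius + s = 31 + 38.5216 = 69.5216

69.5216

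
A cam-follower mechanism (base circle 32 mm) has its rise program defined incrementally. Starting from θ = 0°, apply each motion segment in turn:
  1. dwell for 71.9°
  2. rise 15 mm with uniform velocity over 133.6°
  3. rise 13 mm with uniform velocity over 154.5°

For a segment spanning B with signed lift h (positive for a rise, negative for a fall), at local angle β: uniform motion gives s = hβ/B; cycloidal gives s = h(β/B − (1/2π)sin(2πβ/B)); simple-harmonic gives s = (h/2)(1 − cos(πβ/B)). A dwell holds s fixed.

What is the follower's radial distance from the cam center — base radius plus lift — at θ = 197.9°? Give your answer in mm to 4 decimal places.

seg 1 [0°–71.9°] dwell: s stays 0.0000
seg 2 [71.9°–205.5°] uniform, h=15: θ=197.9° here. β=126, B=133.6. 15·126/133.6 = 14.1467 → s = 14.1467
radial distance = base radius + s = 32 + 14.1467 = 46.1467

46.1467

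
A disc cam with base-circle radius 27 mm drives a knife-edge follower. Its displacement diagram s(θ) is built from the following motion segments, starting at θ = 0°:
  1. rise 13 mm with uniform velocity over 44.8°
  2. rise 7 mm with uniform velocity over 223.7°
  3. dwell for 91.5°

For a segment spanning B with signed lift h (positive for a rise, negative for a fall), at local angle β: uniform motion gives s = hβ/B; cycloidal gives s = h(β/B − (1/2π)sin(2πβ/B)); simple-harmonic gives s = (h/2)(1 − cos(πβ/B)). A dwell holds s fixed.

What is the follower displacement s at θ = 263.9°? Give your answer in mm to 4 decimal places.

seg 1 [0°–44.8°] uniform, h=13: full span → s += 13 → s = 13.0000
seg 2 [44.8°–268.5°] uniform, h=7: θ=263.9° here. β=219.1, B=223.7. 7·219.1/223.7 = 6.8561 → s = 19.8561

19.8561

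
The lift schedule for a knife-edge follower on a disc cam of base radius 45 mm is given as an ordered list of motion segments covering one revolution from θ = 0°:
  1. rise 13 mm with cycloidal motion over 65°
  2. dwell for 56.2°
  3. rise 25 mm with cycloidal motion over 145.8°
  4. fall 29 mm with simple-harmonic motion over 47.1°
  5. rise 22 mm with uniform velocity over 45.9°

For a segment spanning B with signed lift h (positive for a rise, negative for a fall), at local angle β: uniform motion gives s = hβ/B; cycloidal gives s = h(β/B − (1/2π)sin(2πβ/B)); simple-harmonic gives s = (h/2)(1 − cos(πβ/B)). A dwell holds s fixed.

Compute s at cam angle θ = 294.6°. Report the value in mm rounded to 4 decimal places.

seg 1 [0°–65°] cycloidal, h=13: full span → s += 13 → s = 13.0000
seg 2 [65°–121.2°] dwell: s stays 13.0000
seg 3 [121.2°–267°] cycloidal, h=25: full span → s += 25 → s = 38.0000
seg 4 [267°–314.1°] simple-harmonic, h=-29: θ=294.6° here. β=27.6, B=47.1. -29/2·(1 − cos(π·0.5860)) = -18.3695 → s = 19.6305

19.6305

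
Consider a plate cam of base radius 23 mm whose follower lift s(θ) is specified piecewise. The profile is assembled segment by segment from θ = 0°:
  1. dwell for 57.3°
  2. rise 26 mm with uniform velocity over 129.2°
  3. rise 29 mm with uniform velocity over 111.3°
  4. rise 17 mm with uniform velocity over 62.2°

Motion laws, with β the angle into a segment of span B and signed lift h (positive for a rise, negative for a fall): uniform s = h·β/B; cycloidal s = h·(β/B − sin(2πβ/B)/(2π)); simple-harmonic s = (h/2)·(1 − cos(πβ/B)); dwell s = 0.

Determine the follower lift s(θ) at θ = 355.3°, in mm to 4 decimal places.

seg 1 [0°–57.3°] dwell: s stays 0.0000
seg 2 [57.3°–186.5°] uniform, h=26: full span → s += 26 → s = 26.0000
seg 3 [186.5°–297.8°] uniform, h=29: full span → s += 29 → s = 55.0000
seg 4 [297.8°–360°] uniform, h=17: θ=355.3° here. β=57.5, B=62.2. 17·57.5/62.2 = 15.7154 → s = 70.7154

70.7154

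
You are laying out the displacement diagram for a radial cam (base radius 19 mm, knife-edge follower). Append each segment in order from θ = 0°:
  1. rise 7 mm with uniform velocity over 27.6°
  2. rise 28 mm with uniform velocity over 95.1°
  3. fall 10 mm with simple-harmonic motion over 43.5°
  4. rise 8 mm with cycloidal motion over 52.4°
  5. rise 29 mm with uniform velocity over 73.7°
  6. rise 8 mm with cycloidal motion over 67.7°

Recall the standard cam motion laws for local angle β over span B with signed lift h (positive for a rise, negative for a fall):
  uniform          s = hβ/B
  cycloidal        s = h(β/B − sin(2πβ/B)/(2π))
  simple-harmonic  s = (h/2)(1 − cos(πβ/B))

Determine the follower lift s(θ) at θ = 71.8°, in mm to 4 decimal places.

seg 1 [0°–27.6°] uniform, h=7: full span → s += 7 → s = 7.0000
seg 2 [27.6°–122.7°] uniform, h=28: θ=71.8° here. β=44.2, B=95.1. 28·44.2/95.1 = 13.0137 → s = 20.0137

20.0137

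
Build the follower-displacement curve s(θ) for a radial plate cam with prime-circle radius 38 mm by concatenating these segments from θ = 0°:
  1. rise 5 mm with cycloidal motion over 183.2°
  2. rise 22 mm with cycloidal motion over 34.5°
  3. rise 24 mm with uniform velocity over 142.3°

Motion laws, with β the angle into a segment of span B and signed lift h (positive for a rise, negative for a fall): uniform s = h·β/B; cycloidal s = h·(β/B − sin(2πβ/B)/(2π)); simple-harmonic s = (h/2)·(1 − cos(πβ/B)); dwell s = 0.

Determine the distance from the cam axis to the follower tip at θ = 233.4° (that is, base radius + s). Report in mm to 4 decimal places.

seg 1 [0°–183.2°] cycloidal, h=5: full span → s += 5 → s = 5.0000
seg 2 [183.2°–217.7°] cycloidal, h=22: full span → s += 22 → s = 27.0000
seg 3 [217.7°–360°] uniform, h=24: θ=233.4° here. β=15.7, B=142.3. 24·15.7/142.3 = 2.6479 → s = 29.6479
radial distance = base radius + s = 38 + 29.6479 = 67.6479

67.6479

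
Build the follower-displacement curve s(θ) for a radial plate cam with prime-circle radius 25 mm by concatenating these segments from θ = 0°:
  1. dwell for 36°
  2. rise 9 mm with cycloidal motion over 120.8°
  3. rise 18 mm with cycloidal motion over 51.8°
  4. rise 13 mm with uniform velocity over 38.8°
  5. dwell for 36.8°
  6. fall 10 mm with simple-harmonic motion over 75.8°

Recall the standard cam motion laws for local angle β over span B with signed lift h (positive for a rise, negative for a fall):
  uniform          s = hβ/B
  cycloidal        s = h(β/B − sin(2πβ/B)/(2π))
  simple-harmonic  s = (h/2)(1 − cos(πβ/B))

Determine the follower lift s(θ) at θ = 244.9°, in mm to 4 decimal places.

seg 1 [0°–36°] dwell: s stays 0.0000
seg 2 [36°–156.8°] cycloidal, h=9: full span → s += 9 → s = 9.0000
seg 3 [156.8°–208.6°] cycloidal, h=18: full span → s += 18 → s = 27.0000
seg 4 [208.6°–247.4°] uniform, h=13: θ=244.9° here. β=36.3, B=38.8. 13·36.3/38.8 = 12.1624 → s = 39.1624

39.1624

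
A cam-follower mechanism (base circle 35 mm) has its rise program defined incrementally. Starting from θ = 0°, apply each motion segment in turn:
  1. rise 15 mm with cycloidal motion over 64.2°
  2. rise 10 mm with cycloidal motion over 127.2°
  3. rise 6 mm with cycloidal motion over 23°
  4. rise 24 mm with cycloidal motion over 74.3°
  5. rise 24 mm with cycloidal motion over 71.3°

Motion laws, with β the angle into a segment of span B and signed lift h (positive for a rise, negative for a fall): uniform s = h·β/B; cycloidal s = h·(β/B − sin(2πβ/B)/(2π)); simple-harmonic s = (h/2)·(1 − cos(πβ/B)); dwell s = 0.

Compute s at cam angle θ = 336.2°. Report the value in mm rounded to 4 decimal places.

seg 1 [0°–64.2°] cycloidal, h=15: full span → s += 15 → s = 15.0000
seg 2 [64.2°–191.4°] cycloidal, h=10: full span → s += 10 → s = 25.0000
seg 3 [191.4°–214.4°] cycloidal, h=6: full span → s += 6 → s = 31.0000
seg 4 [214.4°–288.7°] cycloidal, h=24: full span → s += 24 → s = 55.0000
seg 5 [288.7°–360°] cycloidal, h=24: θ=336.2° here. β=47.5, B=71.3. 24·(0.6662 − sin(2π·0.6662)/(2π)) = 19.2911 → s = 74.2911

74.2911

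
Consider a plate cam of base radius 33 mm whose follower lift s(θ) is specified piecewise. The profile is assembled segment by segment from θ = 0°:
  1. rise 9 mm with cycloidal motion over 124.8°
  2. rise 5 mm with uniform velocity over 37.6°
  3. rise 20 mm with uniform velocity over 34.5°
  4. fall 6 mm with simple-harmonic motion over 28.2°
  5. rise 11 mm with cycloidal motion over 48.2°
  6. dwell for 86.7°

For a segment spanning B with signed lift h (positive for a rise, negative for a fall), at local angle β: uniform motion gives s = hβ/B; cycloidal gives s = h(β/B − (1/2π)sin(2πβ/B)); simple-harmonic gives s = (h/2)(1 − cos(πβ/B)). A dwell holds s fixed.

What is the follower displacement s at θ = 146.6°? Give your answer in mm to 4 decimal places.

seg 1 [0°–124.8°] cycloidal, h=9: full span → s += 9 → s = 9.0000
seg 2 [124.8°–162.4°] uniform, h=5: θ=146.6° here. β=21.8, B=37.6. 5·21.8/37.6 = 2.8989 → s = 11.8989

11.8989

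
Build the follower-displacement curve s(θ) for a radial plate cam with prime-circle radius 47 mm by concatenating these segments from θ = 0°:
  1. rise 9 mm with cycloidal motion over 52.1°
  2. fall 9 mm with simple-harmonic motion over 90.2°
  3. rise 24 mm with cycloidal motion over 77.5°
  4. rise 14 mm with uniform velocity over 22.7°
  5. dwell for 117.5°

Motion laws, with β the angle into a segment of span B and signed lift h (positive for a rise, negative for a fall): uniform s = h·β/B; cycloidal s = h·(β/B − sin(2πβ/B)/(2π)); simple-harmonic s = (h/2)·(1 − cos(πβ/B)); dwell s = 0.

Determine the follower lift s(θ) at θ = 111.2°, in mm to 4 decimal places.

seg 1 [0°–52.1°] cycloidal, h=9: full span → s += 9 → s = 9.0000
seg 2 [52.1°–142.3°] simple-harmonic, h=-9: θ=111.2° here. β=59.1, B=90.2. -9/2·(1 − cos(π·0.6552)) = -6.6083 → s = 2.3917

2.3917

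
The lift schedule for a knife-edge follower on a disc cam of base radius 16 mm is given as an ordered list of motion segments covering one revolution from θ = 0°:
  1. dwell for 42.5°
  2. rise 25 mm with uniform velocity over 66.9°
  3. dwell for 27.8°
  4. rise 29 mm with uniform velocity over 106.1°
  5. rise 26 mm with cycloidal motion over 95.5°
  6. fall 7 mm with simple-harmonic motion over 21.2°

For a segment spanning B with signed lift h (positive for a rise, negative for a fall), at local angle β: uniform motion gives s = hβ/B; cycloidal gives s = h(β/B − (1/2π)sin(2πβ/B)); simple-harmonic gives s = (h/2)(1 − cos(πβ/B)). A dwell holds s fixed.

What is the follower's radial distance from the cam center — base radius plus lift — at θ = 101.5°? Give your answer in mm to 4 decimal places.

seg 1 [0°–42.5°] dwell: s stays 0.0000
seg 2 [42.5°–109.4°] uniform, h=25: θ=101.5° here. β=59, B=66.9. 25·59/66.9 = 22.0478 → s = 22.0478
radial distance = base radius + s = 16 + 22.0478 = 38.0478

38.0478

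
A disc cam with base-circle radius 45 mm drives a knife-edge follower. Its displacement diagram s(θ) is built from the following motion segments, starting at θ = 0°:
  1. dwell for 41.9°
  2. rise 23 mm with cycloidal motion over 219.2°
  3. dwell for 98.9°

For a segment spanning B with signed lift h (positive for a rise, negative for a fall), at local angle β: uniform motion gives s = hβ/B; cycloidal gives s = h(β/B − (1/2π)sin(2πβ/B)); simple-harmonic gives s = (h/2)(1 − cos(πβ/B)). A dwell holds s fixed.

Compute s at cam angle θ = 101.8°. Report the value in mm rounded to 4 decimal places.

seg 1 [0°–41.9°] dwell: s stays 0.0000
seg 2 [41.9°–261.1°] cycloidal, h=23: θ=101.8° here. β=59.9, B=219.2. 23·(0.2733 − sin(2π·0.2733)/(2π)) = 2.6636 → s = 2.6636

2.6636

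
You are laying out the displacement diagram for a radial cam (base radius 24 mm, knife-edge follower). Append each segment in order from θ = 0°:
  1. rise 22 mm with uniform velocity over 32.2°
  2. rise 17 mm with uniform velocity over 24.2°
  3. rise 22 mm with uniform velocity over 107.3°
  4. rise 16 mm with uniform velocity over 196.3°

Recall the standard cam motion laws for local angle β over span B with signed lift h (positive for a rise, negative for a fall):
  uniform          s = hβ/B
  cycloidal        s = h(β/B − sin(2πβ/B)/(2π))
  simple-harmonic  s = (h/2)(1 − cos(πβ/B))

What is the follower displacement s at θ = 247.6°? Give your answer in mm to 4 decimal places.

seg 1 [0°–32.2°] uniform, h=22: full span → s += 22 → s = 22.0000
seg 2 [32.2°–56.4°] uniform, h=17: full span → s += 17 → s = 39.0000
seg 3 [56.4°–163.7°] uniform, h=22: full span → s += 22 → s = 61.0000
seg 4 [163.7°–360°] uniform, h=16: θ=247.6° here. β=83.9, B=196.3. 16·83.9/196.3 = 6.8385 → s = 67.8385

67.8385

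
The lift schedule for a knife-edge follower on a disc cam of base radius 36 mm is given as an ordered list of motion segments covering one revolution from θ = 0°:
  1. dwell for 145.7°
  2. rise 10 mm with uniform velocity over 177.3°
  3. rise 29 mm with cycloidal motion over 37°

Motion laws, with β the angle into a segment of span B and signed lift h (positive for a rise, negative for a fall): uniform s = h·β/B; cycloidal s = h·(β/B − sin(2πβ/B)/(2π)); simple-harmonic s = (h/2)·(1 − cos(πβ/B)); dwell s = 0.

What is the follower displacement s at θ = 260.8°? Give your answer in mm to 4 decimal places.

seg 1 [0°–145.7°] dwell: s stays 0.0000
seg 2 [145.7°–323°] uniform, h=10: θ=260.8° here. β=115.1, B=177.3. 10·115.1/177.3 = 6.4918 → s = 6.4918

6.4918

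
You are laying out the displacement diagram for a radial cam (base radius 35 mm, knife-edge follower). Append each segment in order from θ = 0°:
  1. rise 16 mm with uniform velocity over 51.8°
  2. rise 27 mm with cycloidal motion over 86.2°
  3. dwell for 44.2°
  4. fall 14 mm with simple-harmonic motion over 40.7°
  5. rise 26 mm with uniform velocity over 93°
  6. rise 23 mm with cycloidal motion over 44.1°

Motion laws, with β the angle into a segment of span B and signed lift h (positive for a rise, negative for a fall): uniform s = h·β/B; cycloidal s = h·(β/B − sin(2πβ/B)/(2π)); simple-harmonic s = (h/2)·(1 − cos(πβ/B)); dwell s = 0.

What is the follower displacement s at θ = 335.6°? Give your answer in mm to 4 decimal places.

seg 1 [0°–51.8°] uniform, h=16: full span → s += 16 → s = 16.0000
seg 2 [51.8°–138°] cycloidal, h=27: full span → s += 27 → s = 43.0000
seg 3 [138°–182.2°] dwell: s stays 43.0000
seg 4 [182.2°–222.9°] simple-harmonic, h=-14: full span → s += -14 → s = 29.0000
seg 5 [222.9°–315.9°] uniform, h=26: full span → s += 26 → s = 55.0000
seg 6 [315.9°–360°] cycloidal, h=23: θ=335.6° here. β=19.7, B=44.1. 23·(0.4467 − sin(2π·0.4467)/(2π)) = 9.0715 → s = 64.0715

64.0715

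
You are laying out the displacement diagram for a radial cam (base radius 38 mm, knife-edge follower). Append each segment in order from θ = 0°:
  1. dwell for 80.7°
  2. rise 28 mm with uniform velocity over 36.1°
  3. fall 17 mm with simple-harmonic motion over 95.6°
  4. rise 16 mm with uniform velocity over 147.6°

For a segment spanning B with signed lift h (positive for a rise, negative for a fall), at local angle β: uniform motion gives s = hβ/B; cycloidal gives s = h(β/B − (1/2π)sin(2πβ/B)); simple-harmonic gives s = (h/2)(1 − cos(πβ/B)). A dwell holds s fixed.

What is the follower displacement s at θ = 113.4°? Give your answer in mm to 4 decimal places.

seg 1 [0°–80.7°] dwell: s stays 0.0000
seg 2 [80.7°–116.8°] uniform, h=28: θ=113.4° here. β=32.7, B=36.1. 28·32.7/36.1 = 25.3629 → s = 25.3629

25.3629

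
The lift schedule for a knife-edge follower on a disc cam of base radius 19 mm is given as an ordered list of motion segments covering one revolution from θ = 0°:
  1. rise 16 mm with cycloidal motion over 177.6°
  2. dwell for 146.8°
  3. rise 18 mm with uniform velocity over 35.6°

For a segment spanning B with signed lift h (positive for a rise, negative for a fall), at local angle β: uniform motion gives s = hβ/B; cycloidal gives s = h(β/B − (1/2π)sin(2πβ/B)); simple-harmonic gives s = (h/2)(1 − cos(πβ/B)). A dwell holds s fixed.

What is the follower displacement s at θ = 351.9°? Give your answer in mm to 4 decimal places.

seg 1 [0°–177.6°] cycloidal, h=16: full span → s += 16 → s = 16.0000
seg 2 [177.6°–324.4°] dwell: s stays 16.0000
seg 3 [324.4°–360°] uniform, h=18: θ=351.9° here. β=27.5, B=35.6. 18·27.5/35.6 = 13.9045 → s = 29.9045

29.9045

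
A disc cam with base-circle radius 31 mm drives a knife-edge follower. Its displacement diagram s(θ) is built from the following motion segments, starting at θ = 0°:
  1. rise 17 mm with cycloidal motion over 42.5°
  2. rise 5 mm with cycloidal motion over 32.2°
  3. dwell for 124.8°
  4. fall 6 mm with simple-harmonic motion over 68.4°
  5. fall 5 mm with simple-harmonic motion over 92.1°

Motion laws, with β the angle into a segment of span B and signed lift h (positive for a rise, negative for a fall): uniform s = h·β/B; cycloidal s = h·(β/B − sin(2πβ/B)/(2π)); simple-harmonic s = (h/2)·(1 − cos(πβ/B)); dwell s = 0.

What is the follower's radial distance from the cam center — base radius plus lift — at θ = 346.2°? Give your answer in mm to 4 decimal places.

seg 1 [0°–42.5°] cycloidal, h=17: full span → s += 17 → s = 17.0000
seg 2 [42.5°–74.7°] cycloidal, h=5: full span → s += 5 → s = 22.0000
seg 3 [74.7°–199.5°] dwell: s stays 22.0000
seg 4 [199.5°–267.9°] simple-harmonic, h=-6: full span → s += -6 → s = 16.0000
seg 5 [267.9°–360°] simple-harmonic, h=-5: θ=346.2° here. β=78.3, B=92.1. -5/2·(1 − cos(π·0.8502)) = -4.7281 → s = 11.2719
radial distance = base radius + s = 31 + 11.2719 = 42.2719

42.2719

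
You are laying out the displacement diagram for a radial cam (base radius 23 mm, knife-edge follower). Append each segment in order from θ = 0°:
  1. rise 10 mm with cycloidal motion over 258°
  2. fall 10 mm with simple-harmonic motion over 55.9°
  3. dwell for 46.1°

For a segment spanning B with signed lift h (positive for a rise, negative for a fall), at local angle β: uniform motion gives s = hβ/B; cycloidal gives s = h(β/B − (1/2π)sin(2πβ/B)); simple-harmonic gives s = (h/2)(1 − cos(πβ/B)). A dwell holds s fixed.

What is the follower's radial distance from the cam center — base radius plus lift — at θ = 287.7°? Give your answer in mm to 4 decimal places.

seg 1 [0°–258°] cycloidal, h=10: full span → s += 10 → s = 10.0000
seg 2 [258°–313.9°] simple-harmonic, h=-10: θ=287.7° here. β=29.7, B=55.9. -10/2·(1 − cos(π·0.5313)) = -5.4910 → s = 4.5090
radial distance = base radius + s = 23 + 4.5090 = 27.5090

27.5090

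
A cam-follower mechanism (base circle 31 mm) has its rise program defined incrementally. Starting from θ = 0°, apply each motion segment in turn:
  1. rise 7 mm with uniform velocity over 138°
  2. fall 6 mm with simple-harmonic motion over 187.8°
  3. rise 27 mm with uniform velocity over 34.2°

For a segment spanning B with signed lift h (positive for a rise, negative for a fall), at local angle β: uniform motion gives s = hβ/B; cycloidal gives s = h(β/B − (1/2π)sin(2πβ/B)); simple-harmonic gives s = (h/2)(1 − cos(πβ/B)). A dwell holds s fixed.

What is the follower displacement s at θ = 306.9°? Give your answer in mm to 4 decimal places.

seg 1 [0°–138°] uniform, h=7: full span → s += 7 → s = 7.0000
seg 2 [138°–325.8°] simple-harmonic, h=-6: θ=306.9° here. β=168.9, B=187.8. -6/2·(1 − cos(π·0.8994)) = -5.8513 → s = 1.1487

1.1487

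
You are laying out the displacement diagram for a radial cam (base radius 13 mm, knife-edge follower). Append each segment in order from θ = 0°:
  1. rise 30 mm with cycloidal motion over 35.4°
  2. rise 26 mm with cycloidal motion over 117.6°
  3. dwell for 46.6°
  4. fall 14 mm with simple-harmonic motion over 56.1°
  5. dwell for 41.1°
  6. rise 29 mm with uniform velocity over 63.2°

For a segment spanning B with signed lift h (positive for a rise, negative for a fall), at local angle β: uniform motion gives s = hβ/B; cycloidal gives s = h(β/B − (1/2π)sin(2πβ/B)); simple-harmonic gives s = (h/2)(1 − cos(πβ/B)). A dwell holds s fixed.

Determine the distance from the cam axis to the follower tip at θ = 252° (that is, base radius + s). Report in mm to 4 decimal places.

seg 1 [0°–35.4°] cycloidal, h=30: full span → s += 30 → s = 30.0000
seg 2 [35.4°–153°] cycloidal, h=26: full span → s += 26 → s = 56.0000
seg 3 [153°–199.6°] dwell: s stays 56.0000
seg 4 [199.6°–255.7°] simple-harmonic, h=-14: θ=252° here. β=52.4, B=56.1. -14/2·(1 − cos(π·0.9340)) = -13.8503 → s = 42.1497
radial distance = base radius + s = 13 + 42.1497 = 55.1497

55.1497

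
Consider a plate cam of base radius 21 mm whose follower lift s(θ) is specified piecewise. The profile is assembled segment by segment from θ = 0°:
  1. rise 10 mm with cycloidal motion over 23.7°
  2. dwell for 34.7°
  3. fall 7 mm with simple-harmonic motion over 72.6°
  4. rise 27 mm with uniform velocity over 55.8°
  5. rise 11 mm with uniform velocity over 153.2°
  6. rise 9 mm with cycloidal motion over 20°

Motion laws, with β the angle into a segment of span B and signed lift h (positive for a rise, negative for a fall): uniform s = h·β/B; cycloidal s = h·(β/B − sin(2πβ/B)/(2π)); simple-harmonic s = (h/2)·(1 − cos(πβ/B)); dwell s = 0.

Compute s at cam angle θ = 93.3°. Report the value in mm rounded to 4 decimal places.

seg 1 [0°–23.7°] cycloidal, h=10: full span → s += 10 → s = 10.0000
seg 2 [23.7°–58.4°] dwell: s stays 10.0000
seg 3 [58.4°–131°] simple-harmonic, h=-7: θ=93.3° here. β=34.9, B=72.6. -7/2·(1 − cos(π·0.4807)) = -3.2881 → s = 6.7119

6.7119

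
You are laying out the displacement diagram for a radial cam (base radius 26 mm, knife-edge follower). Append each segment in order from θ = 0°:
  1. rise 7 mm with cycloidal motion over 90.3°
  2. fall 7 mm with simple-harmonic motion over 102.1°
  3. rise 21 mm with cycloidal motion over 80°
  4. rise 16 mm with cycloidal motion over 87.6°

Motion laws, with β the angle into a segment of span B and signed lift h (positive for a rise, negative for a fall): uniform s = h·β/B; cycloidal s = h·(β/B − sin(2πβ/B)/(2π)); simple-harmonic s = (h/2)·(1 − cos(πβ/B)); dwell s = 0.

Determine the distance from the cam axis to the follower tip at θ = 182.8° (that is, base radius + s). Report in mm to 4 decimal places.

seg 1 [0°–90.3°] cycloidal, h=7: full span → s += 7 → s = 7.0000
seg 2 [90.3°–192.4°] simple-harmonic, h=-7: θ=182.8° here. β=92.5, B=102.1. -7/2·(1 − cos(π·0.9060)) = -6.8484 → s = 0.1516
radial distance = base radius + s = 26 + 0.1516 = 26.1516

26.1516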